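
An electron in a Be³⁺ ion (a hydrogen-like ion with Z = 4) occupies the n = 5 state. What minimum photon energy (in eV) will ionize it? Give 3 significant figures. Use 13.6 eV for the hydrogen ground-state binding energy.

E_n = −13.6 Z²/n² = −217.6/n² eV for Z = 4.
E_5 = −217.6/25 = −8.70 eV, so ionization (to E = 0) requires 8.70 eV.

8.70 eV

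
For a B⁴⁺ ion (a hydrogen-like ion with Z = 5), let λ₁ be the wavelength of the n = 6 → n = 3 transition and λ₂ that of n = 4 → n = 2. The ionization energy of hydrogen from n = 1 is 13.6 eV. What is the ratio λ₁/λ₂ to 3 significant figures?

λ ∝ 1/ΔE ∝ 1/(1/n_f² − 1/n_i²), and the Z² and hc factors cancel in the ratio.
λ₁/λ₂ = (1/2² − 1/4²)/(1/3² − 1/6²) = 0.1875/0.08333 = 2.25.

2.25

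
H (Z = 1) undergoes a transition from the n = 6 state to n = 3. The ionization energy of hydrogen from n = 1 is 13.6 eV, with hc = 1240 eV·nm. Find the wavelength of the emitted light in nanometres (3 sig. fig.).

ΔE = 13.60 × (1/3² − 1/6²) = 13.60 × 0.08333 = 1.133 eV.
λ = hc/ΔE = 1240 / 1.133 = 1090 nm.
This line belongs to the Paschen series.

1090 nm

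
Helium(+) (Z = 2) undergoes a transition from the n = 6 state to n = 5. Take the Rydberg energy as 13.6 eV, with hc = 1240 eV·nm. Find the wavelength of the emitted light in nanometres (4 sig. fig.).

For Z = 2 the level energies scale as Z², so the effective Rydberg energy is 13.6 × 4 = 54.40 eV.
ΔE = 54.40 × (1/5² − 1/6²) = 54.40 × 0.01222 = 0.6649 eV.
λ = hc/ΔE = 1240 / 0.6649 = 1865 nm.

1865 nm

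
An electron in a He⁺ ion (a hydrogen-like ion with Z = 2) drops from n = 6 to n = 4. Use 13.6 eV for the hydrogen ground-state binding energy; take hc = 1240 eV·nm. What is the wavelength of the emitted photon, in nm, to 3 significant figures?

For Z = 2 the level energies scale as Z², so the effective Rydberg energy is 13.6 × 4 = 54.40 eV.
ΔE = 54.40 × (1/4² − 1/6²) = 54.40 × 0.03472 = 1.889 eV.
λ = hc/ΔE = 1240 / 1.889 = 656 nm.

656 nm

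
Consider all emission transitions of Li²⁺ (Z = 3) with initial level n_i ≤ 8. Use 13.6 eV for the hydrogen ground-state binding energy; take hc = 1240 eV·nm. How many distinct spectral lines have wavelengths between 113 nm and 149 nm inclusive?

2

Enumerate all n_i → n_f pairs with 1 ≤ n_f < n_i ≤ 8 and compute λ = 1240 / [13.6·9·(1/n_f² − 1/n_i²)].
Lines falling in [113, 149] nm: 6→3 (121.6 nm), 5→3 (142.5 nm).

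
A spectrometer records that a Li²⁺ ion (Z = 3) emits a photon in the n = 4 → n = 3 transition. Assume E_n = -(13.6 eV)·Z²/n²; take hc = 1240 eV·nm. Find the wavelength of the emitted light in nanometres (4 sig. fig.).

208.4 nm

For Z = 3 the level energies scale as Z², so the effective Rydberg energy is 13.6 × 9 = 122.4 eV.
ΔE = 122.4 × (1/3² − 1/4²) = 122.4 × 0.04861 = 5.950 eV.
λ = hc/ΔE = 1240 / 5.950 = 208.4 nm.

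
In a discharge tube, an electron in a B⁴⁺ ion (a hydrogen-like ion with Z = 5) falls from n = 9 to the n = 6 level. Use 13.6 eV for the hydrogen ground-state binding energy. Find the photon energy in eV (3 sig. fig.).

5.25 eV

The Bohr energies scale as Z², so for Z = 5: E_n = −340.0/n² eV.
E_9 = −340.0/81 = −4.198 eV and E_6 = −340.0/36 = −9.444 eV.
The photon energy is |E_9 − E_6| = 5.25 eV.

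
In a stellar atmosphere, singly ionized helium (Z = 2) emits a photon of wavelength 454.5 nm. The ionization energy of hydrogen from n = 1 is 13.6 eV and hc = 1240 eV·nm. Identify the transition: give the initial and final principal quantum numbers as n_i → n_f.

n_i = 9, n_f = 4

The photon energy is ΔE = hc/λ = 1240 / 454.5 = 2.728 eV.
With Z = 2, ΔE = 54.40 × (1/n_f² − 1/n_i²), so 1/n_f² − 1/n_i² = 0.05015.
Trying n_f = 4 gives 1/n_i² = 0.01235, i.e. n_i ≈ 9; this pair matches.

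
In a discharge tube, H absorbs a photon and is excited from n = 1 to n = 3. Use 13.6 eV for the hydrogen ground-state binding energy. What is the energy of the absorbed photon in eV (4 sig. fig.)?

12.09 eV

E_3 = −13.60/9 = −1.511 eV and E_1 = −13.60/1 = −13.60 eV.
The photon energy is |E_3 − E_1| = 12.09 eV.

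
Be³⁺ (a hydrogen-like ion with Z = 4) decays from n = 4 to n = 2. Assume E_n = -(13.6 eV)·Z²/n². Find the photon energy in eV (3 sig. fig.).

40.8 eV

The Bohr energies scale as Z², so for Z = 4: E_n = −217.6/n² eV.
E_4 = −217.6/16 = −13.60 eV and E_2 = −217.6/4 = −54.40 eV.
The photon energy is |E_4 − E_2| = 40.8 eV.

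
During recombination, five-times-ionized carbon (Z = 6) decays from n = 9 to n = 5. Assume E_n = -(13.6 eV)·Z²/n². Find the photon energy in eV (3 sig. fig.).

13.5 eV

The Bohr energies scale as Z², so for Z = 6: E_n = −489.6/n² eV.
E_9 = −489.6/81 = −6.044 eV and E_5 = −489.6/25 = −19.58 eV.
The photon energy is |E_9 − E_5| = 13.5 eV.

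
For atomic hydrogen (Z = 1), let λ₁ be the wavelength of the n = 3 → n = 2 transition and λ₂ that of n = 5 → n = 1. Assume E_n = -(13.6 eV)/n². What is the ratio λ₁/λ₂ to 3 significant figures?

λ ∝ 1/ΔE ∝ 1/(1/n_f² − 1/n_i²), and the Z² and hc factors cancel in the ratio.
λ₁/λ₂ = (1/1² − 1/5²)/(1/2² − 1/3²) = 0.9600/0.1389 = 6.91.

6.91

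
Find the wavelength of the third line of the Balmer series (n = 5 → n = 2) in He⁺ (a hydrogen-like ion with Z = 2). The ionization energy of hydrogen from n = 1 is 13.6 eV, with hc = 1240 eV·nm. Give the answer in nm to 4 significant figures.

The Balmer series terminates on n_f = 2; the third line has n_i = 2+3 = 5.
ΔE = 54.40 × (1/2² − 1/5²) = 11.42 eV.
λ = 1240 / 11.42 = 108.5 nm.

108.5 nm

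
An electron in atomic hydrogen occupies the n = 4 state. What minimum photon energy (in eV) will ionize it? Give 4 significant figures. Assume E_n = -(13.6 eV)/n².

E_4 = −13.60/16 = −0.8500 eV, so ionization (to E = 0) requires 0.8500 eV.

0.8500 eV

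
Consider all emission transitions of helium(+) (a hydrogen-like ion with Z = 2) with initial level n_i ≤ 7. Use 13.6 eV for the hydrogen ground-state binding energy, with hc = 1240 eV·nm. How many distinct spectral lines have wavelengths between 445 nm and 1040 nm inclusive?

Enumerate all n_i → n_f pairs with 1 ≤ n_f < n_i ≤ 7 and compute λ = 1240 / [13.6·4·(1/n_f² − 1/n_i²)].
Lines falling in [445, 1040] nm: 4→3 (468.9 nm), 7→4 (541.5 nm), 6→4 (656.5 nm), 5→4 (1013 nm).

4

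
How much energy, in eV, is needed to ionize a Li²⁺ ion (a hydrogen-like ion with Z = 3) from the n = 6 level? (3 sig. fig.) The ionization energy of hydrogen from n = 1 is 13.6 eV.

E_n = −13.6 Z²/n² = −122.4/n² eV for Z = 3.
E_6 = −122.4/36 = −3.40 eV, so ionization (to E = 0) requires 3.40 eV.

3.40 eV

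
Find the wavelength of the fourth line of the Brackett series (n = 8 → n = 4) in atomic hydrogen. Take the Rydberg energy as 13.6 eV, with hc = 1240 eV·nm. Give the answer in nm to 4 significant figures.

1945 nm

The Brackett series terminates on n_f = 4; the fourth line has n_i = 4+4 = 8.
ΔE = 13.60 × (1/4² − 1/8²) = 0.6375 eV.
λ = 1240 / 0.6375 = 1945 nm.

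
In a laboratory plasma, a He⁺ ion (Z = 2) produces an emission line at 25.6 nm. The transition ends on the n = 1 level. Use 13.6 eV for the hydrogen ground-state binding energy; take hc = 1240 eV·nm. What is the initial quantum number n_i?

n_i = 3

The photon energy is ΔE = hc/λ = 1240 / 25.6 = 48.44 eV.
With Z = 2, ΔE = 54.40 × (1/n_f² − 1/n_i²), so 1/n_f² − 1/n_i² = 0.8904.
With n_f = 1: 1/n_i² = 1/1 − 0.8904 = 0.1096, so n_i ≈ 3.02.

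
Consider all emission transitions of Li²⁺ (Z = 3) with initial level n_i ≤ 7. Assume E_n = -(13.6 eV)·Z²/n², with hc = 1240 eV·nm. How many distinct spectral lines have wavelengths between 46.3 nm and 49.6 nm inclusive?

1

Enumerate all n_i → n_f pairs with 1 ≤ n_f < n_i ≤ 7 and compute λ = 1240 / [13.6·9·(1/n_f² − 1/n_i²)].
Lines falling in [46.3, 49.6] nm: 5→2 (48.24 nm).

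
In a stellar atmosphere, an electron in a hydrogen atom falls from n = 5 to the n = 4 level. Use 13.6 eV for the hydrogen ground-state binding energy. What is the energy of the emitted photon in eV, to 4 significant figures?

E_5 = −13.60/25 = −0.5440 eV and E_4 = −13.60/16 = −0.8500 eV.
The photon energy is |E_5 − E_4| = 0.3060 eV.

0.3060 eV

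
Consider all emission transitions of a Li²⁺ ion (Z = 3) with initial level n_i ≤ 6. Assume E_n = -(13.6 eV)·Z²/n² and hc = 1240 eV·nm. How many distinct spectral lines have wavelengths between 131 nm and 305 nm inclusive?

3

Enumerate all n_i → n_f pairs with 1 ≤ n_f < n_i ≤ 6 and compute λ = 1240 / [13.6·9·(1/n_f² − 1/n_i²)].
Lines falling in [131, 305] nm: 5→3 (142.5 nm), 4→3 (208.4 nm), 6→4 (291.8 nm).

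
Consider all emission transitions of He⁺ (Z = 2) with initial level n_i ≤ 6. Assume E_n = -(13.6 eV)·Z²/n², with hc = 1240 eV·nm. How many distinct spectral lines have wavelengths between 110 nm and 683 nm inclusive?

6

Enumerate all n_i → n_f pairs with 1 ≤ n_f < n_i ≤ 6 and compute λ = 1240 / [13.6·4·(1/n_f² − 1/n_i²)].
Lines falling in [110, 683] nm: 4→2 (121.6 nm), 3→2 (164.1 nm), 6→3 (273.5 nm), 5→3 (320.5 nm), 4→3 (468.9 nm), 6→4 (656.5 nm).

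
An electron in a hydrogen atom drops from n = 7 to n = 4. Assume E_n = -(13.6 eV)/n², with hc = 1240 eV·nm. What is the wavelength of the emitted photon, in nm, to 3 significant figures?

ΔE = 13.60 × (1/4² − 1/7²) = 13.60 × 0.04209 = 0.5724 eV.
λ = hc/ΔE = 1240 / 0.5724 = 2170 nm.

2170 nm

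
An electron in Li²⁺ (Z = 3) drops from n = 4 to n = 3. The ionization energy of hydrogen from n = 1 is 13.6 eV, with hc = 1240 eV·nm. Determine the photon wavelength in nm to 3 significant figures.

For Z = 3 the level energies scale as Z², so the effective Rydberg energy is 13.6 × 9 = 122.4 eV.
ΔE = 122.4 × (1/3² − 1/4²) = 122.4 × 0.04861 = 5.950 eV.
λ = hc/ΔE = 1240 / 5.950 = 208 nm.

208 nm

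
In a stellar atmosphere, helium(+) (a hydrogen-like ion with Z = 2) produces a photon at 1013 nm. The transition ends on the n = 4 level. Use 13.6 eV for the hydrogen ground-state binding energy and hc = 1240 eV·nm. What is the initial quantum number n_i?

The photon energy is ΔE = hc/λ = 1240 / 1013 = 1.224 eV.
With Z = 2, ΔE = 54.40 × (1/n_f² − 1/n_i²), so 1/n_f² − 1/n_i² = 0.02250.
With n_f = 4: 1/n_i² = 1/16 − 0.02250 = 0.04000, so n_i ≈ 5.00.

n_i = 5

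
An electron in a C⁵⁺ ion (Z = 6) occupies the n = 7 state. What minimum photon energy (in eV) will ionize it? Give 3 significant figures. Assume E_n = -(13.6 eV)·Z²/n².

E_n = −13.6 Z²/n² = −489.6/n² eV for Z = 6.
E_7 = −489.6/49 = −9.99 eV, so ionization (to E = 0) requires 9.99 eV.

9.99 eV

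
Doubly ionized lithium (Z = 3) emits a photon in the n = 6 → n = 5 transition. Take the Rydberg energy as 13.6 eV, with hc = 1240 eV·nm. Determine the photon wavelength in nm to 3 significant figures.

For Z = 3 the level energies scale as Z², so the effective Rydberg energy is 13.6 × 9 = 122.4 eV.
ΔE = 122.4 × (1/5² − 1/6²) = 122.4 × 0.01222 = 1.496 eV.
λ = hc/ΔE = 1240 / 1.496 = 829 nm.

829 nm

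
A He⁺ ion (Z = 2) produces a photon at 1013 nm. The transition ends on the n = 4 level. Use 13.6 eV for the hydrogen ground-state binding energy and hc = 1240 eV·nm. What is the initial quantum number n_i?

n_i = 5

The photon energy is ΔE = hc/λ = 1240 / 1013 = 1.224 eV.
With Z = 2, ΔE = 54.40 × (1/n_f² − 1/n_i²), so 1/n_f² − 1/n_i² = 0.02250.
With n_f = 4: 1/n_i² = 1/16 − 0.02250 = 0.04000, so n_i ≈ 5.00.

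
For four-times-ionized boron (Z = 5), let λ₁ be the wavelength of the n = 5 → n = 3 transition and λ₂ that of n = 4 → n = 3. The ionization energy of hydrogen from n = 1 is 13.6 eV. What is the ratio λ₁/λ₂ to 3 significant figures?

λ ∝ 1/ΔE ∝ 1/(1/n_f² − 1/n_i²), and the Z² and hc factors cancel in the ratio.
λ₁/λ₂ = (1/3² − 1/4²)/(1/3² − 1/5²) = 0.04861/0.07111 = 0.684.

0.684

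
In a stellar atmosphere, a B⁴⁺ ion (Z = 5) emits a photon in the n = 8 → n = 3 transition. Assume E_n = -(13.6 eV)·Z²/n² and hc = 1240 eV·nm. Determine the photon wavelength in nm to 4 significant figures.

38.19 nm

For Z = 5 the level energies scale as Z², so the effective Rydberg energy is 13.6 × 25 = 340.0 eV.
ΔE = 340.0 × (1/3² − 1/8²) = 340.0 × 0.09549 = 32.47 eV.
λ = hc/ΔE = 1240 / 32.47 = 38.19 nm.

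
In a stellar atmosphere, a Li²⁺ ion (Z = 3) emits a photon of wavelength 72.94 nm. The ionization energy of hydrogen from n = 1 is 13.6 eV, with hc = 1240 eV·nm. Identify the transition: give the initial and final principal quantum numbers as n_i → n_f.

The photon energy is ΔE = hc/λ = 1240 / 72.94 = 17.00 eV.
With Z = 3, ΔE = 122.4 × (1/n_f² − 1/n_i²), so 1/n_f² − 1/n_i² = 0.1389.
Trying n_f = 2 gives 1/n_i² = 0.1111, i.e. n_i ≈ 3; this pair matches.

n_i = 3, n_f = 2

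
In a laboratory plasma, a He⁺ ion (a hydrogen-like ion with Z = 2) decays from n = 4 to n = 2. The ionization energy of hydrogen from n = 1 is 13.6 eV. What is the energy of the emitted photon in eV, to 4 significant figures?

The Bohr energies scale as Z², so for Z = 2: E_n = −54.40/n² eV.
E_4 = −54.40/16 = −3.400 eV and E_2 = −54.40/4 = −13.60 eV.
The photon energy is |E_4 − E_2| = 10.20 eV.

10.20 eV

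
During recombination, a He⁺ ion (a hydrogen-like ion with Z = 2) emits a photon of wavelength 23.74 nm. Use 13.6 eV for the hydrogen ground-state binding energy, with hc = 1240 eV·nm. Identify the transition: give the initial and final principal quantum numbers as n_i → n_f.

n_i = 5, n_f = 1

The photon energy is ΔE = hc/λ = 1240 / 23.74 = 52.23 eV.
With Z = 2, ΔE = 54.40 × (1/n_f² − 1/n_i²), so 1/n_f² − 1/n_i² = 0.9602.
Trying n_f = 1 gives 1/n_i² = 0.03984, i.e. n_i ≈ 5; this pair matches.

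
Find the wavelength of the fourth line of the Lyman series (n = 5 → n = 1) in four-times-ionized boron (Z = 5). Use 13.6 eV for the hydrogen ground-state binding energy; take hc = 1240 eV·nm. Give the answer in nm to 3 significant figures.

3.80 nm

The Lyman series terminates on n_f = 1; the fourth line has n_i = 1+4 = 5.
ΔE = 340.0 × (1/1² − 1/5²) = 326.4 eV.
λ = 1240 / 326.4 = 3.80 nm.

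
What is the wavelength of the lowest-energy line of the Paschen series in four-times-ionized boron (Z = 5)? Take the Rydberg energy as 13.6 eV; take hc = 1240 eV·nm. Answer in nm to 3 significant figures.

75.0 nm

The Paschen series terminates on n_f = 3; the first line has n_i = 3+1 = 4.
ΔE = 340.0 × (1/3² − 1/4²) = 16.53 eV.
λ = 1240 / 16.53 = 75.0 nm.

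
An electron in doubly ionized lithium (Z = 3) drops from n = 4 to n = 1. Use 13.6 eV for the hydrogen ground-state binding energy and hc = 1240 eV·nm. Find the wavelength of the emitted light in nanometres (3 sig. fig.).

For Z = 3 the level energies scale as Z², so the effective Rydberg energy is 13.6 × 9 = 122.4 eV.
ΔE = 122.4 × (1/1² − 1/4²) = 122.4 × 0.9375 = 114.8 eV.
λ = hc/ΔE = 1240 / 114.8 = 10.8 nm.

10.8 nm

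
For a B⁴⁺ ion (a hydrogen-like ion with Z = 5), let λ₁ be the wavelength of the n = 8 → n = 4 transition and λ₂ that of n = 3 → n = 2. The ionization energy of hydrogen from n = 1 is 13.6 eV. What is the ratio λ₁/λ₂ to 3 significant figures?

2.96

λ ∝ 1/ΔE ∝ 1/(1/n_f² − 1/n_i²), and the Z² and hc factors cancel in the ratio.
λ₁/λ₂ = (1/2² − 1/3²)/(1/4² − 1/8²) = 0.1389/0.04688 = 2.96.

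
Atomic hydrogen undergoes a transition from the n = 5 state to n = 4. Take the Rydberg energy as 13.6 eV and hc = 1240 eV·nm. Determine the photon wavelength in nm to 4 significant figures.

4052 nm

ΔE = 13.60 × (1/4² − 1/5²) = 13.60 × 0.02250 = 0.3060 eV.
λ = hc/ΔE = 1240 / 0.3060 = 4052 nm.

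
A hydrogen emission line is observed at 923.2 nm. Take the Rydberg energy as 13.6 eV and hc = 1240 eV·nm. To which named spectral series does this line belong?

ΔE = 1240/923.2 = 1.343 eV.
This matches 13.6 × (1/3² − 1/9²), so n_f = 3: the Paschen series.

Paschen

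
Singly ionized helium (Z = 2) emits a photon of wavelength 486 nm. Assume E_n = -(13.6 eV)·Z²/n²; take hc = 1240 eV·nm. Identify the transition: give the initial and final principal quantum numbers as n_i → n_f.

n_i = 8, n_f = 4

The photon energy is ΔE = hc/λ = 1240 / 486 = 2.551 eV.
With Z = 2, ΔE = 54.40 × (1/n_f² − 1/n_i²), so 1/n_f² − 1/n_i² = 0.04690.
Trying n_f = 4 gives 1/n_i² = 0.01560, i.e. n_i ≈ 8; this pair matches.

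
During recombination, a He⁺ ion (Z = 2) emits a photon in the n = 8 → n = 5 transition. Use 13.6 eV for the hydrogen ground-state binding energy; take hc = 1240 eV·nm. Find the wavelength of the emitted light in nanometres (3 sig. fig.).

935 nm

For Z = 2 the level energies scale as Z², so the effective Rydberg energy is 13.6 × 4 = 54.40 eV.
ΔE = 54.40 × (1/5² − 1/8²) = 54.40 × 0.02438 = 1.326 eV.
λ = hc/ΔE = 1240 / 1.326 = 935 nm.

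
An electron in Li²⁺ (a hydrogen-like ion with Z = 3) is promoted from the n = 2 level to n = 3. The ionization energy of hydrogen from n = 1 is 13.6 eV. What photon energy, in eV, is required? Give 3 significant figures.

17.0 eV

The Bohr energies scale as Z², so for Z = 3: E_n = −122.4/n² eV.
E_3 = −122.4/9 = −13.60 eV and E_2 = −122.4/4 = −30.60 eV.
The photon energy is |E_3 − E_2| = 17.0 eV.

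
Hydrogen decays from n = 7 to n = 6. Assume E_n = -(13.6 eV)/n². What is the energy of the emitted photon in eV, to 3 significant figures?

E_7 = −13.60/49 = −0.2776 eV and E_6 = −13.60/36 = −0.3778 eV.
The photon energy is |E_7 − E_6| = 0.100 eV.

0.100 eV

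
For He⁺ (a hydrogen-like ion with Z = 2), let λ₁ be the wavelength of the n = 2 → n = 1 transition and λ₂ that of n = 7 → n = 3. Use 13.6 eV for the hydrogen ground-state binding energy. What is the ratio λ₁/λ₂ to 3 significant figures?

0.121

λ ∝ 1/ΔE ∝ 1/(1/n_f² − 1/n_i²), and the Z² and hc factors cancel in the ratio.
λ₁/λ₂ = (1/3² − 1/7²)/(1/1² − 1/2²) = 0.09070/0.7500 = 0.121.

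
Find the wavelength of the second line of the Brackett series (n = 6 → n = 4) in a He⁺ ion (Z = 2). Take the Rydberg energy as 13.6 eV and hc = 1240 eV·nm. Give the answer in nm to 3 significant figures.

656 nm

The Brackett series terminates on n_f = 4; the second line has n_i = 4+2 = 6.
ΔE = 54.40 × (1/4² − 1/6²) = 1.889 eV.
λ = 1240 / 1.889 = 656 nm.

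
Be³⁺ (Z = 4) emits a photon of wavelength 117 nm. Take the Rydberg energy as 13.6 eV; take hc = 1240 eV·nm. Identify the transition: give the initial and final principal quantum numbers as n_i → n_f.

The photon energy is ΔE = hc/λ = 1240 / 117 = 10.60 eV.
With Z = 4, ΔE = 217.6 × (1/n_f² − 1/n_i²), so 1/n_f² − 1/n_i² = 0.04871.
Trying n_f = 3 gives 1/n_i² = 0.06241, i.e. n_i ≈ 4; this pair matches.

n_i = 4, n_f = 3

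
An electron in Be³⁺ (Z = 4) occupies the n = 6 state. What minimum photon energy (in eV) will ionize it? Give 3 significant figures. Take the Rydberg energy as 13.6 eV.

E_n = −13.6 Z²/n² = −217.6/n² eV for Z = 4.
E_6 = −217.6/36 = −6.04 eV, so ionization (to E = 0) requires 6.04 eV.

6.04 eV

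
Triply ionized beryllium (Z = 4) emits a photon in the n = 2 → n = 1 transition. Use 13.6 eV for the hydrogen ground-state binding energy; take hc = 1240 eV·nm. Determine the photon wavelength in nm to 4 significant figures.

7.598 nm

For Z = 4 the level energies scale as Z², so the effective Rydberg energy is 13.6 × 16 = 217.6 eV.
ΔE = 217.6 × (1/1² − 1/2²) = 217.6 × 0.7500 = 163.2 eV.
λ = hc/ΔE = 1240 / 163.2 = 7.598 nm.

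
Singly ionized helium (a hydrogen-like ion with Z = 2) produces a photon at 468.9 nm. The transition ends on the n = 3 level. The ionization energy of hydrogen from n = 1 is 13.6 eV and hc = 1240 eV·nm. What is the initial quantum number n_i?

The photon energy is ΔE = hc/λ = 1240 / 468.9 = 2.644 eV.
With Z = 2, ΔE = 54.40 × (1/n_f² − 1/n_i²), so 1/n_f² − 1/n_i² = 0.04861.
With n_f = 3: 1/n_i² = 1/9 − 0.04861 = 0.06250, so n_i ≈ 4.00.

n_i = 4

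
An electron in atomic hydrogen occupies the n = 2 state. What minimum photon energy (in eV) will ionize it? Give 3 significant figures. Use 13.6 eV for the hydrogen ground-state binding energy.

3.40 eV

E_2 = −13.60/4 = −3.40 eV, so ionization (to E = 0) requires 3.40 eV.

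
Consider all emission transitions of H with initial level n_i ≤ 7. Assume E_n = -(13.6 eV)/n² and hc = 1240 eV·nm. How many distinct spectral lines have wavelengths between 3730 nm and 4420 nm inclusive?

Enumerate all n_i → n_f pairs with 1 ≤ n_f < n_i ≤ 7 and compute λ = 1240 / [13.6·1·(1/n_f² − 1/n_i²)].
Lines falling in [3730, 4420] nm: 5→4 (4052 nm).

1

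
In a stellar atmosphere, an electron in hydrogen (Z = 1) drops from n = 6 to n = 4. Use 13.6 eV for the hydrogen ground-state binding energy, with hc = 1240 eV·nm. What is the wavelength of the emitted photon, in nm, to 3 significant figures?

ΔE = 13.60 × (1/4² − 1/6²) = 13.60 × 0.03472 = 0.4722 eV.
λ = hc/ΔE = 1240 / 0.4722 = 2630 nm.

2630 nm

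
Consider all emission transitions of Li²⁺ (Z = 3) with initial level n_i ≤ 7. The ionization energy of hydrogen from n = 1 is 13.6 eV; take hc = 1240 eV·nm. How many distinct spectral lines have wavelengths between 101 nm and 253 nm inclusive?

Enumerate all n_i → n_f pairs with 1 ≤ n_f < n_i ≤ 7 and compute λ = 1240 / [13.6·9·(1/n_f² − 1/n_i²)].
Lines falling in [101, 253] nm: 7→3 (111.7 nm), 6→3 (121.6 nm), 5→3 (142.5 nm), 4→3 (208.4 nm), 7→4 (240.7 nm).

5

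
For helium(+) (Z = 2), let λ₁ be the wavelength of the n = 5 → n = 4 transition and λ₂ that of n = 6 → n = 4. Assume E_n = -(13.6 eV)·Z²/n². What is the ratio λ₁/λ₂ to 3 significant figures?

λ ∝ 1/ΔE ∝ 1/(1/n_f² − 1/n_i²), and the Z² and hc factors cancel in the ratio.
λ₁/λ₂ = (1/4² − 1/6²)/(1/4² − 1/5²) = 0.03472/0.02250 = 1.54.

1.54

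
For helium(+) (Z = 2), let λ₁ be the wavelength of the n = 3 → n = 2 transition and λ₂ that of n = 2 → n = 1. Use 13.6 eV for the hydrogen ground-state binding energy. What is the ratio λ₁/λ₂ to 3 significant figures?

λ ∝ 1/ΔE ∝ 1/(1/n_f² − 1/n_i²), and the Z² and hc factors cancel in the ratio.
λ₁/λ₂ = (1/1² − 1/2²)/(1/2² − 1/3²) = 0.7500/0.1389 = 5.40.

5.40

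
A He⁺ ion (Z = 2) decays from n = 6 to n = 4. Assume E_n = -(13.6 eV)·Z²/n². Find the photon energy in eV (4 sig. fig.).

The Bohr energies scale as Z², so for Z = 2: E_n = −54.40/n² eV.
E_6 = −54.40/36 = −1.511 eV and E_4 = −54.40/16 = −3.400 eV.
The photon energy is |E_6 − E_4| = 1.889 eV.

1.889 eV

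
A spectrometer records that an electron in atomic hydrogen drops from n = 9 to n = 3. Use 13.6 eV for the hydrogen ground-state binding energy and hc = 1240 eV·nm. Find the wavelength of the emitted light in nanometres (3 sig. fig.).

923 nm

ΔE = 13.60 × (1/3² − 1/9²) = 13.60 × 0.09877 = 1.343 eV.
λ = hc/ΔE = 1240 / 1.343 = 923 nm.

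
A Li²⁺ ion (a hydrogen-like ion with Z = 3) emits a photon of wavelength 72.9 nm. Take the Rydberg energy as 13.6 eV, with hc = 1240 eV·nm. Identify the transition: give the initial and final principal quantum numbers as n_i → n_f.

n_i = 3, n_f = 2

The photon energy is ΔE = hc/λ = 1240 / 72.9 = 17.01 eV.
With Z = 3, ΔE = 122.4 × (1/n_f² − 1/n_i²), so 1/n_f² − 1/n_i² = 0.1390.
Trying n_f = 2 gives 1/n_i² = 0.1110, i.e. n_i ≈ 3; this pair matches.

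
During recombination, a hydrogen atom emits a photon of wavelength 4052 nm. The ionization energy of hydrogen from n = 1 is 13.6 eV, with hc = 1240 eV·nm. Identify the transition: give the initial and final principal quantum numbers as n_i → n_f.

n_i = 5, n_f = 4

The photon energy is ΔE = hc/λ = 1240 / 4052 = 0.3060 eV.
With Z = 1, ΔE = 13.60 × (1/n_f² − 1/n_i²), so 1/n_f² − 1/n_i² = 0.02250.
Trying n_f = 4 gives 1/n_i² = 0.04000, i.e. n_i ≈ 5; this pair matches.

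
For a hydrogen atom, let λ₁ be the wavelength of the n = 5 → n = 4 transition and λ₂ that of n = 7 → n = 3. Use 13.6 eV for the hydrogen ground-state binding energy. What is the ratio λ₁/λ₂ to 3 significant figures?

4.03

λ ∝ 1/ΔE ∝ 1/(1/n_f² − 1/n_i²), and the Z² and hc factors cancel in the ratio.
λ₁/λ₂ = (1/3² − 1/7²)/(1/4² − 1/5²) = 0.09070/0.02250 = 4.03.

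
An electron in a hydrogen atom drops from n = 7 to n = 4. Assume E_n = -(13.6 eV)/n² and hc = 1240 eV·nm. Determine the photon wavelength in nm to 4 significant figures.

ΔE = 13.60 × (1/4² − 1/7²) = 13.60 × 0.04209 = 0.5724 eV.
λ = hc/ΔE = 1240 / 0.5724 = 2166 nm.
This line belongs to the Brackett series.

2166 nm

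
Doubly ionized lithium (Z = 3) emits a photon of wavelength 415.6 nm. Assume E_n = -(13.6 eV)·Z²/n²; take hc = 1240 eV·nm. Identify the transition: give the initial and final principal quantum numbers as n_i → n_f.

The photon energy is ΔE = hc/λ = 1240 / 415.6 = 2.984 eV.
With Z = 3, ΔE = 122.4 × (1/n_f² − 1/n_i²), so 1/n_f² − 1/n_i² = 0.02438.
Trying n_f = 5 gives 1/n_i² = 0.01562, i.e. n_i ≈ 8; this pair matches.

n_i = 8, n_f = 5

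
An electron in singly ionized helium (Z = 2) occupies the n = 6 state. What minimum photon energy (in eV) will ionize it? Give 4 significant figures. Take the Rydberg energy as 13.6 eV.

E_n = −13.6 Z²/n² = −54.40/n² eV for Z = 2.
E_6 = −54.40/36 = −1.511 eV, so ionization (to E = 0) requires 1.511 eV.

1.511 eV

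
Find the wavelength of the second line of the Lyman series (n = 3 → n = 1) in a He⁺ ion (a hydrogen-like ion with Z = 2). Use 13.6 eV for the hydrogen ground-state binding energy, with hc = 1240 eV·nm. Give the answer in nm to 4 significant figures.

The Lyman series terminates on n_f = 1; the second line has n_i = 1+2 = 3.
ΔE = 54.40 × (1/1² − 1/3²) = 48.36 eV.
λ = 1240 / 48.36 = 25.64 nm.

25.64 nm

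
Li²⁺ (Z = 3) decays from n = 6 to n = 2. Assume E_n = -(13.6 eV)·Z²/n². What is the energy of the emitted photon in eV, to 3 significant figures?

27.2 eV

The Bohr energies scale as Z², so for Z = 3: E_n = −122.4/n² eV.
E_6 = −122.4/36 = −3.400 eV and E_2 = −122.4/4 = −30.60 eV.
The photon energy is |E_6 − E_2| = 27.2 eV.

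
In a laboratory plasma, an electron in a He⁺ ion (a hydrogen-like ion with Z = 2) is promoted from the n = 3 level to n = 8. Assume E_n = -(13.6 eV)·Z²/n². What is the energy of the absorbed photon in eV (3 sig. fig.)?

The Bohr energies scale as Z², so for Z = 2: E_n = −54.40/n² eV.
E_8 = −54.40/64 = −0.8500 eV and E_3 = −54.40/9 = −6.044 eV.
The photon energy is |E_8 − E_3| = 5.19 eV.

5.19 eV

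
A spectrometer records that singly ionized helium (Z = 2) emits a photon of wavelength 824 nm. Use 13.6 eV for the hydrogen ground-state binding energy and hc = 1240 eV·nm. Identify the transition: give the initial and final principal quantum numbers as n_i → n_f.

The photon energy is ΔE = hc/λ = 1240 / 824 = 1.505 eV.
With Z = 2, ΔE = 54.40 × (1/n_f² − 1/n_i²), so 1/n_f² − 1/n_i² = 0.02766.
Trying n_f = 5 gives 1/n_i² = 0.01234, i.e. n_i ≈ 9; this pair matches.

n_i = 9, n_f = 5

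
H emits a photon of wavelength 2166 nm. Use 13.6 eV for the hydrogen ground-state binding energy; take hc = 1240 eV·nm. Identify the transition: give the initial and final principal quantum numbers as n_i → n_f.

The photon energy is ΔE = hc/λ = 1240 / 2166 = 0.5725 eV.
With Z = 1, ΔE = 13.60 × (1/n_f² − 1/n_i²), so 1/n_f² − 1/n_i² = 0.04209.
Trying n_f = 4 gives 1/n_i² = 0.02041, i.e. n_i ≈ 7; this pair matches.

n_i = 7, n_f = 4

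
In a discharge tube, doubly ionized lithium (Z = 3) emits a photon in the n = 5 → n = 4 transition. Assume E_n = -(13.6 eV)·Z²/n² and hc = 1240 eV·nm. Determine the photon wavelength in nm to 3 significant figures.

450 nm

For Z = 3 the level energies scale as Z², so the effective Rydberg energy is 13.6 × 9 = 122.4 eV.
ΔE = 122.4 × (1/4² − 1/5²) = 122.4 × 0.02250 = 2.754 eV.
λ = hc/ΔE = 1240 / 2.754 = 450 nm.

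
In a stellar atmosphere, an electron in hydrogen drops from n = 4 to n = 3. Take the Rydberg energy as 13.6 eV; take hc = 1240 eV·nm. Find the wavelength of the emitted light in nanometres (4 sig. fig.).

1876 nm

ΔE = 13.60 × (1/3² − 1/4²) = 13.60 × 0.04861 = 0.6611 eV.
λ = hc/ΔE = 1240 / 0.6611 = 1876 nm.
This line belongs to the Paschen series.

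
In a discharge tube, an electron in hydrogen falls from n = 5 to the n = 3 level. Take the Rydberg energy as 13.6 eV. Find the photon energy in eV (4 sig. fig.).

0.9671 eV

E_5 = −13.60/25 = −0.5440 eV and E_3 = −13.60/9 = −1.511 eV.
The photon energy is |E_5 − E_3| = 0.9671 eV.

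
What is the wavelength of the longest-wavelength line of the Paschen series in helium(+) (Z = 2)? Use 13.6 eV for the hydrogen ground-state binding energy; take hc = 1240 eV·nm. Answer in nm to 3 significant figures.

469 nm

The Paschen series terminates on n_f = 3; the first line has n_i = 3+1 = 4.
ΔE = 54.40 × (1/3² − 1/4²) = 2.644 eV.
λ = 1240 / 2.644 = 469 nm.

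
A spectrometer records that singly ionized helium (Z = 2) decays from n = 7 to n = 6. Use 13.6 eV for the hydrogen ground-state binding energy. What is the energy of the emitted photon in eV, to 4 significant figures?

The Bohr energies scale as Z², so for Z = 2: E_n = −54.40/n² eV.
E_7 = −54.40/49 = −1.110 eV and E_6 = −54.40/36 = −1.511 eV.
The photon energy is |E_7 − E_6| = 0.4009 eV.

0.4009 eV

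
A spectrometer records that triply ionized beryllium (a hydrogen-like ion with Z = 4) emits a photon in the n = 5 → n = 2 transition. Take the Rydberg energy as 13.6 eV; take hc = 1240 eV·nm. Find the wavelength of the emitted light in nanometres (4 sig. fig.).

27.14 nm

For Z = 4 the level energies scale as Z², so the effective Rydberg energy is 13.6 × 16 = 217.6 eV.
ΔE = 217.6 × (1/2² − 1/5²) = 217.6 × 0.2100 = 45.70 eV.
λ = hc/ΔE = 1240 / 45.70 = 27.14 nm.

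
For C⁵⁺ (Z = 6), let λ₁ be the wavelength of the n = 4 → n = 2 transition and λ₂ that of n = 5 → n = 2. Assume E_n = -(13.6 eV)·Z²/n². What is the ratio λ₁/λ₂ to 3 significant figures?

λ ∝ 1/ΔE ∝ 1/(1/n_f² − 1/n_i²), and the Z² and hc factors cancel in the ratio.
λ₁/λ₂ = (1/2² − 1/5²)/(1/2² − 1/4²) = 0.2100/0.1875 = 1.12.

1.12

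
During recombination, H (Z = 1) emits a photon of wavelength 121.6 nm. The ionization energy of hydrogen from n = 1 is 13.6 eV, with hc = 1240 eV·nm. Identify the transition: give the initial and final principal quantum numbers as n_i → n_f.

n_i = 2, n_f = 1

The photon energy is ΔE = hc/λ = 1240 / 121.6 = 10.20 eV.
With Z = 1, ΔE = 13.60 × (1/n_f² − 1/n_i²), so 1/n_f² − 1/n_i² = 0.7498.
Trying n_f = 1 gives 1/n_i² = 0.2502, i.e. n_i ≈ 2; this pair matches.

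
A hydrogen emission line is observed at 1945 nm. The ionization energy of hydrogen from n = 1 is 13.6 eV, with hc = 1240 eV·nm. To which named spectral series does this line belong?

ΔE = 1240/1945 = 0.6375 eV.
This matches 13.6 × (1/4² − 1/8²), so n_f = 4: the Brackett series.

Brackett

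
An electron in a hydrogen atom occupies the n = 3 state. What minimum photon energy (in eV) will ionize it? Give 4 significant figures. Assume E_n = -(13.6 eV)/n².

E_3 = −13.60/9 = −1.511 eV, so ionization (to E = 0) requires 1.511 eV.

1.511 eV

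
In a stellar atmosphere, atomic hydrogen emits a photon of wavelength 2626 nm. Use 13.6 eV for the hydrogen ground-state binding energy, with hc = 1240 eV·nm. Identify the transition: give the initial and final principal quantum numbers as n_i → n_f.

The photon energy is ΔE = hc/λ = 1240 / 2626 = 0.4722 eV.
With Z = 1, ΔE = 13.60 × (1/n_f² − 1/n_i²), so 1/n_f² − 1/n_i² = 0.03472.
Trying n_f = 4 gives 1/n_i² = 0.02778, i.e. n_i ≈ 6; this pair matches.

n_i = 6, n_f = 4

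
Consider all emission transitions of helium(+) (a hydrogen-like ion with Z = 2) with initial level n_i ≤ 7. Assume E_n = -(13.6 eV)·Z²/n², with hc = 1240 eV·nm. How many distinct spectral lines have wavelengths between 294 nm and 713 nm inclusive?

Enumerate all n_i → n_f pairs with 1 ≤ n_f < n_i ≤ 7 and compute λ = 1240 / [13.6·4·(1/n_f² − 1/n_i²)].
Lines falling in [294, 713] nm: 5→3 (320.5 nm), 4→3 (468.9 nm), 7→4 (541.5 nm), 6→4 (656.5 nm).

4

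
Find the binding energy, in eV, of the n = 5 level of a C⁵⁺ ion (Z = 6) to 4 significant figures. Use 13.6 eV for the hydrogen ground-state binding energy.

E_n = −13.6 Z²/n² = −489.6/n² eV for Z = 6.
E_5 = −489.6/25 = −19.58 eV, so ionization (to E = 0) requires 19.58 eV.

19.58 eV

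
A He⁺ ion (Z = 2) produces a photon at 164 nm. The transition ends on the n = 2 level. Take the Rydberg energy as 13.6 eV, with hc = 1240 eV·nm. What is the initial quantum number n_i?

The photon energy is ΔE = hc/λ = 1240 / 164 = 7.561 eV.
With Z = 2, ΔE = 54.40 × (1/n_f² − 1/n_i²), so 1/n_f² − 1/n_i² = 0.1390.
With n_f = 2: 1/n_i² = 1/4 − 0.1390 = 0.1110, so n_i ≈ 3.00.

n_i = 3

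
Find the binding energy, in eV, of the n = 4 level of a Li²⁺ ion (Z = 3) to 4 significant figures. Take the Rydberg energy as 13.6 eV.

7.650 eV

E_n = −13.6 Z²/n² = −122.4/n² eV for Z = 3.
E_4 = −122.4/16 = −7.650 eV, so ionization (to E = 0) requires 7.650 eV.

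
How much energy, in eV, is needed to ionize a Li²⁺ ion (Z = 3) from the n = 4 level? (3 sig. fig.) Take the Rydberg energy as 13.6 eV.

E_n = −13.6 Z²/n² = −122.4/n² eV for Z = 3.
E_4 = −122.4/16 = −7.65 eV, so ionization (to E = 0) requires 7.65 eV.

7.65 eV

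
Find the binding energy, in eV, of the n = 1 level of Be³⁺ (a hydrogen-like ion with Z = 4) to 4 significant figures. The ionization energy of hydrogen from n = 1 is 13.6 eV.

E_n = −13.6 Z²/n² = −217.6/n² eV for Z = 4.
E_1 = −217.6/1 = −217.6 eV, so ionization (to E = 0) requires 217.6 eV.

217.6 eV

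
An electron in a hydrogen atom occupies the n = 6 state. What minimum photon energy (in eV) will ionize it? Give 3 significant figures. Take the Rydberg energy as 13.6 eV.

E_6 = −13.60/36 = −0.378 eV, so ionization (to E = 0) requires 0.378 eV.

0.378 eV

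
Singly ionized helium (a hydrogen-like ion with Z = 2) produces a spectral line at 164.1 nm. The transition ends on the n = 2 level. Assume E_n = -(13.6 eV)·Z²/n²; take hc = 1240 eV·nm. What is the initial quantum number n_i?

The photon energy is ΔE = hc/λ = 1240 / 164.1 = 7.556 eV.
With Z = 2, ΔE = 54.40 × (1/n_f² − 1/n_i²), so 1/n_f² − 1/n_i² = 0.1389.
With n_f = 2: 1/n_i² = 1/4 − 0.1389 = 0.1111, so n_i ≈ 3.00.

n_i = 3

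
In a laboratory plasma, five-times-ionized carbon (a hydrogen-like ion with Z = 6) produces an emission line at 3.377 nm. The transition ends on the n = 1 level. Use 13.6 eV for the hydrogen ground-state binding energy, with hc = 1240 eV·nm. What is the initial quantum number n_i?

n_i = 2

The photon energy is ΔE = hc/λ = 1240 / 3.377 = 367.2 eV.
With Z = 6, ΔE = 489.6 × (1/n_f² − 1/n_i²), so 1/n_f² − 1/n_i² = 0.7500.
With n_f = 1: 1/n_i² = 1/1 − 0.7500 = 0.2500, so n_i ≈ 2.00.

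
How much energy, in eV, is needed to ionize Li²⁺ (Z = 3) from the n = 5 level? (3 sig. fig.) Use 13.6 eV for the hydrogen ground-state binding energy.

4.90 eV

E_n = −13.6 Z²/n² = −122.4/n² eV for Z = 3.
E_5 = −122.4/25 = −4.90 eV, so ionization (to E = 0) requires 4.90 eV.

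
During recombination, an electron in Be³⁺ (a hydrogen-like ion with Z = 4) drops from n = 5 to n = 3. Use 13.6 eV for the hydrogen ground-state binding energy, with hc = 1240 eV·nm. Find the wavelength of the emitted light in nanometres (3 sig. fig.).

80.1 nm

For Z = 4 the level energies scale as Z², so the effective Rydberg energy is 13.6 × 16 = 217.6 eV.
ΔE = 217.6 × (1/3² − 1/5²) = 217.6 × 0.07111 = 15.47 eV.
λ = hc/ΔE = 1240 / 15.47 = 80.1 nm.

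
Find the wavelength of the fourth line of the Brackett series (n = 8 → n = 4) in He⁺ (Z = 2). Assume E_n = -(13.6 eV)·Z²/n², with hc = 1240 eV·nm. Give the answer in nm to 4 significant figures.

The Brackett series terminates on n_f = 4; the fourth line has n_i = 4+4 = 8.
ΔE = 54.40 × (1/4² − 1/8²) = 2.550 eV.
λ = 1240 / 2.550 = 486.3 nm.

486.3 nm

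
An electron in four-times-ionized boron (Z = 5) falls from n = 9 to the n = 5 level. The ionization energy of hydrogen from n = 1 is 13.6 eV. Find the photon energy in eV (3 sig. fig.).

The Bohr energies scale as Z², so for Z = 5: E_n = −340.0/n² eV.
E_9 = −340.0/81 = −4.198 eV and E_5 = −340.0/25 = −13.60 eV.
The photon energy is |E_9 − E_5| = 9.40 eV.

9.40 eV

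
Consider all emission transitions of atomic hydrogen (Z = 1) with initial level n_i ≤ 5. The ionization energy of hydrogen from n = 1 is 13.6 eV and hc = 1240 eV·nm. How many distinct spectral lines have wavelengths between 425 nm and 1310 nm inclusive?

4

Enumerate all n_i → n_f pairs with 1 ≤ n_f < n_i ≤ 5 and compute λ = 1240 / [13.6·1·(1/n_f² − 1/n_i²)].
Lines falling in [425, 1310] nm: 5→2 (434.2 nm), 4→2 (486.3 nm), 3→2 (656.5 nm), 5→3 (1282 nm).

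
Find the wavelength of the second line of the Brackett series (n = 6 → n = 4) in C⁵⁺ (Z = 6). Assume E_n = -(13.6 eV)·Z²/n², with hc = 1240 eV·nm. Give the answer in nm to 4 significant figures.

72.94 nm

The Brackett series terminates on n_f = 4; the second line has n_i = 4+2 = 6.
ΔE = 489.6 × (1/4² − 1/6²) = 17.00 eV.
λ = 1240 / 17.00 = 72.94 nm.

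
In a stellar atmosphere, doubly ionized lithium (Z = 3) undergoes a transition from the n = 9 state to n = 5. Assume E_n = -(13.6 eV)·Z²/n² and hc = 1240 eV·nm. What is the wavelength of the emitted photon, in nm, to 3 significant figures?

For Z = 3 the level energies scale as Z², so the effective Rydberg energy is 13.6 × 9 = 122.4 eV.
ΔE = 122.4 × (1/5² − 1/9²) = 122.4 × 0.02765 = 3.385 eV.
λ = hc/ΔE = 1240 / 3.385 = 366 nm.

366 nm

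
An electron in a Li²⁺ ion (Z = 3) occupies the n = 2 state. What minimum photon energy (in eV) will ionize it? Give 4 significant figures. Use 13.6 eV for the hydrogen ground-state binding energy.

30.60 eV

E_n = −13.6 Z²/n² = −122.4/n² eV for Z = 3.
E_2 = −122.4/4 = −30.60 eV, so ionization (to E = 0) requires 30.60 eV.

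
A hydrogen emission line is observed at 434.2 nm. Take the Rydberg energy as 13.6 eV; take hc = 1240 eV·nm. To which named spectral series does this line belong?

ΔE = 1240/434.2 = 2.856 eV.
This matches 13.6 × (1/2² − 1/5²), so n_f = 2: the Balmer series.

Balmer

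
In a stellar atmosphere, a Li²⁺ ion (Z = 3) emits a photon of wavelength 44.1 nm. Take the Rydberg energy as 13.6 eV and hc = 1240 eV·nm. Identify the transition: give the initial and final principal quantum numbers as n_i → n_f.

The photon energy is ΔE = hc/λ = 1240 / 44.1 = 28.12 eV.
With Z = 3, ΔE = 122.4 × (1/n_f² − 1/n_i²), so 1/n_f² − 1/n_i² = 0.2297.
Trying n_f = 2 gives 1/n_i² = 0.02028, i.e. n_i ≈ 7; this pair matches.

n_i = 7, n_f = 2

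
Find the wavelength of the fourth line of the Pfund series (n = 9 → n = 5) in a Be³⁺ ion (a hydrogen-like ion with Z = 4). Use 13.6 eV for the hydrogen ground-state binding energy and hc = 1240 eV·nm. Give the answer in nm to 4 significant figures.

The Pfund series terminates on n_f = 5; the fourth line has n_i = 5+4 = 9.
ΔE = 217.6 × (1/5² − 1/9²) = 6.018 eV.
λ = 1240 / 6.018 = 206.1 nm.

206.1 nm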